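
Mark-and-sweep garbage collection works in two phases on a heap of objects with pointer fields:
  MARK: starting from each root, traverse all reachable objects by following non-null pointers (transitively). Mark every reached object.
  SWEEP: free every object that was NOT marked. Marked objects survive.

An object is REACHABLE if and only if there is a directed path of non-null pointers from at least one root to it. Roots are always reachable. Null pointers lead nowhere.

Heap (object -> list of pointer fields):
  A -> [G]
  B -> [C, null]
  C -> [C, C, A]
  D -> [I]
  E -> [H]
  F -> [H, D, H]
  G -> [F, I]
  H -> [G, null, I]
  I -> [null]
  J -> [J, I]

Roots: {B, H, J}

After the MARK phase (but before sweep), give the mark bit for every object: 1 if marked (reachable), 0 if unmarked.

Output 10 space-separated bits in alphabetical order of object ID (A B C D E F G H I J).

Roots: B H J
Mark B: refs=C null, marked=B
Mark H: refs=G null I, marked=B H
Mark J: refs=J I, marked=B H J
Mark C: refs=C C A, marked=B C H J
Mark G: refs=F I, marked=B C G H J
Mark I: refs=null, marked=B C G H I J
Mark A: refs=G, marked=A B C G H I J
Mark F: refs=H D H, marked=A B C F G H I J
Mark D: refs=I, marked=A B C D F G H I J
Unmarked (collected): E

Answer: 1 1 1 1 0 1 1 1 1 1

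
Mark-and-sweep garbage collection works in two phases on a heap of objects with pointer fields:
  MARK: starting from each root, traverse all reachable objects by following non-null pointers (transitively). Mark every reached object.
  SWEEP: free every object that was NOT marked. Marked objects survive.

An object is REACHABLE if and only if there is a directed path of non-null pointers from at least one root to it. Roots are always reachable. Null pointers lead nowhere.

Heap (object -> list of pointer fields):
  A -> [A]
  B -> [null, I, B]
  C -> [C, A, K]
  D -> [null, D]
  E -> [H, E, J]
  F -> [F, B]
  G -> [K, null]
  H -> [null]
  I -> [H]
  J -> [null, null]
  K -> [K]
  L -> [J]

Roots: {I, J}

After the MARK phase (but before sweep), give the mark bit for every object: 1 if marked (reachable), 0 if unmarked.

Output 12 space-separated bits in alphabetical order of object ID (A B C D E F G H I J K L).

Answer: 0 0 0 0 0 0 0 1 1 1 0 0

Derivation:
Roots: I J
Mark I: refs=H, marked=I
Mark J: refs=null null, marked=I J
Mark H: refs=null, marked=H I J
Unmarked (collected): A B C D E F G K L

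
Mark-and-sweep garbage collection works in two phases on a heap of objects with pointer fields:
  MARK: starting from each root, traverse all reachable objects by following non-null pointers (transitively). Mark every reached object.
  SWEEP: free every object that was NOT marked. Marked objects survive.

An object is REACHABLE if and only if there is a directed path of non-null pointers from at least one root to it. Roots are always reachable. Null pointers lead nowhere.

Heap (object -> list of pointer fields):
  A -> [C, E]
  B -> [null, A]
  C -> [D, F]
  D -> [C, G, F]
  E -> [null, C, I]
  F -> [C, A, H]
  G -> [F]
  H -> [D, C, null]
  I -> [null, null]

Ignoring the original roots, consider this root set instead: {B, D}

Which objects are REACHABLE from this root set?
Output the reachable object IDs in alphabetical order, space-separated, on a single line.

Answer: A B C D E F G H I

Derivation:
Roots: B D
Mark B: refs=null A, marked=B
Mark D: refs=C G F, marked=B D
Mark A: refs=C E, marked=A B D
Mark C: refs=D F, marked=A B C D
Mark G: refs=F, marked=A B C D G
Mark F: refs=C A H, marked=A B C D F G
Mark E: refs=null C I, marked=A B C D E F G
Mark H: refs=D C null, marked=A B C D E F G H
Mark I: refs=null null, marked=A B C D E F G H I
Unmarked (collected): (none)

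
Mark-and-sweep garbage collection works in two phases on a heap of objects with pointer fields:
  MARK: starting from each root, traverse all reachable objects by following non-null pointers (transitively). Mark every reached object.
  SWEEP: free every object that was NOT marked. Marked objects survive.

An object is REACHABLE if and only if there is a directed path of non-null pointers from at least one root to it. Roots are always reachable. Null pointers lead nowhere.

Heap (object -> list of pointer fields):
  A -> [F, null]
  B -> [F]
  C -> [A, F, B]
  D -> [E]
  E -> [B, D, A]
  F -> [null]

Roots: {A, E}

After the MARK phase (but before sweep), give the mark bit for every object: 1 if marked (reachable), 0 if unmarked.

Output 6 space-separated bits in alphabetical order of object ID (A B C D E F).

Roots: A E
Mark A: refs=F null, marked=A
Mark E: refs=B D A, marked=A E
Mark F: refs=null, marked=A E F
Mark B: refs=F, marked=A B E F
Mark D: refs=E, marked=A B D E F
Unmarked (collected): C

Answer: 1 1 0 1 1 1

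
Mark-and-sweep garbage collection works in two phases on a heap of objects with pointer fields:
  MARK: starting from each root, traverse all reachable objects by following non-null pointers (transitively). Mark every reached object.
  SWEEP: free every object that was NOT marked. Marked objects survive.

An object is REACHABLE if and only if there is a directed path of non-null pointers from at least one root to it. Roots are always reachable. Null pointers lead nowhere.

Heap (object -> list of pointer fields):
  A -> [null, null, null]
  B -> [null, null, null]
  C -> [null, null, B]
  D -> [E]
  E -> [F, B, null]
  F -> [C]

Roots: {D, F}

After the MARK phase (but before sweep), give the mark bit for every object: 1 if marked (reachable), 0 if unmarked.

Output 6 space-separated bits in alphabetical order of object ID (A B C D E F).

Answer: 0 1 1 1 1 1

Derivation:
Roots: D F
Mark D: refs=E, marked=D
Mark F: refs=C, marked=D F
Mark E: refs=F B null, marked=D E F
Mark C: refs=null null B, marked=C D E F
Mark B: refs=null null null, marked=B C D E F
Unmarked (collected): A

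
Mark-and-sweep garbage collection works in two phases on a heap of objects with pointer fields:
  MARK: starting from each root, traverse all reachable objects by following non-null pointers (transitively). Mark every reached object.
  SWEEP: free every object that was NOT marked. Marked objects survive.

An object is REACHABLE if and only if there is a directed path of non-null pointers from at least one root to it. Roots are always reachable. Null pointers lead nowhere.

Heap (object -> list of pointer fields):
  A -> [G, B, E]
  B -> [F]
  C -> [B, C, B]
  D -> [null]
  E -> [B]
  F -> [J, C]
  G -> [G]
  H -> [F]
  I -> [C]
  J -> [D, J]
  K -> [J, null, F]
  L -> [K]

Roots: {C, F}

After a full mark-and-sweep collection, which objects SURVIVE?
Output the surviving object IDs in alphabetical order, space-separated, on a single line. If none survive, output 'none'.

Roots: C F
Mark C: refs=B C B, marked=C
Mark F: refs=J C, marked=C F
Mark B: refs=F, marked=B C F
Mark J: refs=D J, marked=B C F J
Mark D: refs=null, marked=B C D F J
Unmarked (collected): A E G H I K L

Answer: B C D F J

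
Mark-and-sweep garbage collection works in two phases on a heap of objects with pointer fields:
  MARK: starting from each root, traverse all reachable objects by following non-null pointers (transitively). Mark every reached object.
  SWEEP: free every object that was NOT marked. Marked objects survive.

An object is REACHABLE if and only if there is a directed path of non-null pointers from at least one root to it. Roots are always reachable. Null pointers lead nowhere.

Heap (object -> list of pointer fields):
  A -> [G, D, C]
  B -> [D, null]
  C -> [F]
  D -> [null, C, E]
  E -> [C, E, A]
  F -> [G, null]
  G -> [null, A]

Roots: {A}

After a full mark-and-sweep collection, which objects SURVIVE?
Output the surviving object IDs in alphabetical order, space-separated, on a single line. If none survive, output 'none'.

Roots: A
Mark A: refs=G D C, marked=A
Mark G: refs=null A, marked=A G
Mark D: refs=null C E, marked=A D G
Mark C: refs=F, marked=A C D G
Mark E: refs=C E A, marked=A C D E G
Mark F: refs=G null, marked=A C D E F G
Unmarked (collected): B

Answer: A C D E F G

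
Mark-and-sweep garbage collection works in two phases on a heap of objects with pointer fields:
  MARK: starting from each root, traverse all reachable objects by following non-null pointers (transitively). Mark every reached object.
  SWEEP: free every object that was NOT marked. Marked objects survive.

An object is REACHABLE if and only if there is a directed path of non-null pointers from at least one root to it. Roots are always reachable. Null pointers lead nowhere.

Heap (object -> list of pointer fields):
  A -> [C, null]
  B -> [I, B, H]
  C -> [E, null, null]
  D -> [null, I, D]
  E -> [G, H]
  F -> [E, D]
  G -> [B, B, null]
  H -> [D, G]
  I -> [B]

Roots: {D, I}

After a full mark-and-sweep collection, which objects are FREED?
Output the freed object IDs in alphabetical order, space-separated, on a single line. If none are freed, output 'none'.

Roots: D I
Mark D: refs=null I D, marked=D
Mark I: refs=B, marked=D I
Mark B: refs=I B H, marked=B D I
Mark H: refs=D G, marked=B D H I
Mark G: refs=B B null, marked=B D G H I
Unmarked (collected): A C E F

Answer: A C E F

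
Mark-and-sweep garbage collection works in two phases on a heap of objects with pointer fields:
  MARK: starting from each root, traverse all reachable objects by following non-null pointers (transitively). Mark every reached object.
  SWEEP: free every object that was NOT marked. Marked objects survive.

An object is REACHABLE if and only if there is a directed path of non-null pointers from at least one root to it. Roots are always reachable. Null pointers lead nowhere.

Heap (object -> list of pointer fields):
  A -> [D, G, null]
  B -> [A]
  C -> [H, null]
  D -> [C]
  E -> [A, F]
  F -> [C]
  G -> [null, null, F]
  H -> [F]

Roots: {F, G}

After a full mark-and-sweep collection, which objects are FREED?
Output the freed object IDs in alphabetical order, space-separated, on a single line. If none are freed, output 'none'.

Answer: A B D E

Derivation:
Roots: F G
Mark F: refs=C, marked=F
Mark G: refs=null null F, marked=F G
Mark C: refs=H null, marked=C F G
Mark H: refs=F, marked=C F G H
Unmarked (collected): A B D E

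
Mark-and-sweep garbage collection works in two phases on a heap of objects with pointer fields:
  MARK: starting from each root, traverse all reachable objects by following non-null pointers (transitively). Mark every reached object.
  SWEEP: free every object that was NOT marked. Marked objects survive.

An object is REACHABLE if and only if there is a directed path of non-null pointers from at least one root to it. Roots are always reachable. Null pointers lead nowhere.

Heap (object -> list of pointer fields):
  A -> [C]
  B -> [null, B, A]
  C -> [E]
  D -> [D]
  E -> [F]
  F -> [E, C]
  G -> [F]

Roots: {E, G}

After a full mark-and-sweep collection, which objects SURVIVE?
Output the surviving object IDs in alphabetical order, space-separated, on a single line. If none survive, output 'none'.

Roots: E G
Mark E: refs=F, marked=E
Mark G: refs=F, marked=E G
Mark F: refs=E C, marked=E F G
Mark C: refs=E, marked=C E F G
Unmarked (collected): A B D

Answer: C E F G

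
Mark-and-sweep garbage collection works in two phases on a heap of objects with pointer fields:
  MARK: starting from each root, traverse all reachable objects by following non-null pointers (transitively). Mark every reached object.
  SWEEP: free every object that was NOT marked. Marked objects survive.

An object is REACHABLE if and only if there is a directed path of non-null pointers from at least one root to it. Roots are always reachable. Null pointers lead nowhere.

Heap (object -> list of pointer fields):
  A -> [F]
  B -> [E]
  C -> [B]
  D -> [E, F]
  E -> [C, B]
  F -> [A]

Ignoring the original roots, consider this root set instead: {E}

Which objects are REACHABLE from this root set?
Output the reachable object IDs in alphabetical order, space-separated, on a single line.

Answer: B C E

Derivation:
Roots: E
Mark E: refs=C B, marked=E
Mark C: refs=B, marked=C E
Mark B: refs=E, marked=B C E
Unmarked (collected): A D F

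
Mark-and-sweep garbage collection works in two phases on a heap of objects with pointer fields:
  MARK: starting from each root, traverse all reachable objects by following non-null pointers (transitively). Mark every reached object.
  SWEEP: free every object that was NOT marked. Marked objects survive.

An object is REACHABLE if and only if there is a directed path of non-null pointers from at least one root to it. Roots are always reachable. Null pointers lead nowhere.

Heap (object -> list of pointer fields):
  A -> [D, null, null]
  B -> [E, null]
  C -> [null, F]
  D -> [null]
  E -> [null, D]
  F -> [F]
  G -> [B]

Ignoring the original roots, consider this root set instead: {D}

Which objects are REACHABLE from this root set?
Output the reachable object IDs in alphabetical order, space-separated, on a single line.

Roots: D
Mark D: refs=null, marked=D
Unmarked (collected): A B C E F G

Answer: D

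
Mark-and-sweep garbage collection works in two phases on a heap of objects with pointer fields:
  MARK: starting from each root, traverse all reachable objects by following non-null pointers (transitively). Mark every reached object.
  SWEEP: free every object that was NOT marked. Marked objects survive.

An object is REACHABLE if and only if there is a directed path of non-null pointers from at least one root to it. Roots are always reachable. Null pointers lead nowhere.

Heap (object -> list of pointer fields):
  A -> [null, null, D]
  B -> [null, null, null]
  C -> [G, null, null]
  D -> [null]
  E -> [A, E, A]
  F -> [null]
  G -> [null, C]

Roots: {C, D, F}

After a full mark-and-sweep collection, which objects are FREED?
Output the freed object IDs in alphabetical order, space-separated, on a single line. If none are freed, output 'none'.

Answer: A B E

Derivation:
Roots: C D F
Mark C: refs=G null null, marked=C
Mark D: refs=null, marked=C D
Mark F: refs=null, marked=C D F
Mark G: refs=null C, marked=C D F G
Unmarked (collected): A B E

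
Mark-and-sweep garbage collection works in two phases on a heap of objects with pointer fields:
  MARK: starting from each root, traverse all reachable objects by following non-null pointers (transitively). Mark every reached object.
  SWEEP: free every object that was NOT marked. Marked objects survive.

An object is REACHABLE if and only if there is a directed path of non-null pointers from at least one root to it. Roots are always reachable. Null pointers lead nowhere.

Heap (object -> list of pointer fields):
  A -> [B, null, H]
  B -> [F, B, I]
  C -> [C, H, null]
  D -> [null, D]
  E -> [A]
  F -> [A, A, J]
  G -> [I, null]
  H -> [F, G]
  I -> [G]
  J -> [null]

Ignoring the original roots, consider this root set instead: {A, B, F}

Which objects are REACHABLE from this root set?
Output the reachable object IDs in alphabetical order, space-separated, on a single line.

Roots: A B F
Mark A: refs=B null H, marked=A
Mark B: refs=F B I, marked=A B
Mark F: refs=A A J, marked=A B F
Mark H: refs=F G, marked=A B F H
Mark I: refs=G, marked=A B F H I
Mark J: refs=null, marked=A B F H I J
Mark G: refs=I null, marked=A B F G H I J
Unmarked (collected): C D E

Answer: A B F G H I J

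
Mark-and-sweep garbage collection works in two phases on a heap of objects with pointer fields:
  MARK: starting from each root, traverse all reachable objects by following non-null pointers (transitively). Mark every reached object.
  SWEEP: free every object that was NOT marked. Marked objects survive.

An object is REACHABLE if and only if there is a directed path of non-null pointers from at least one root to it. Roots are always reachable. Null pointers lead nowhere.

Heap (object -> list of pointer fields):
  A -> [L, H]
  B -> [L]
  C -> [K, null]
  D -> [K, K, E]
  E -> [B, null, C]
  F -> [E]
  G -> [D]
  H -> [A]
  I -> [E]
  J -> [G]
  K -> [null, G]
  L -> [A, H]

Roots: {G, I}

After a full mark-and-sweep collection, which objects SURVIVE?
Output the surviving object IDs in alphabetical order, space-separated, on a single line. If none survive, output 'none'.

Answer: A B C D E G H I K L

Derivation:
Roots: G I
Mark G: refs=D, marked=G
Mark I: refs=E, marked=G I
Mark D: refs=K K E, marked=D G I
Mark E: refs=B null C, marked=D E G I
Mark K: refs=null G, marked=D E G I K
Mark B: refs=L, marked=B D E G I K
Mark C: refs=K null, marked=B C D E G I K
Mark L: refs=A H, marked=B C D E G I K L
Mark A: refs=L H, marked=A B C D E G I K L
Mark H: refs=A, marked=A B C D E G H I K L
Unmarked (collected): F J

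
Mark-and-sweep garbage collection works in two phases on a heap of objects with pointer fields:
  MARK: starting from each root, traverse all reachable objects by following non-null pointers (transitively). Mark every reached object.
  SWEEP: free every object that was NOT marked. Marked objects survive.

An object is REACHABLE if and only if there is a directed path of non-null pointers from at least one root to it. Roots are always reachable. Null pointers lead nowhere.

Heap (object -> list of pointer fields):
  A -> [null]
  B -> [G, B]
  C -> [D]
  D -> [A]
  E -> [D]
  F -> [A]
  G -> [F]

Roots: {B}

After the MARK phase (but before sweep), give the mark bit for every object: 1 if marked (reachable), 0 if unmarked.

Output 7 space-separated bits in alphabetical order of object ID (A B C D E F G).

Answer: 1 1 0 0 0 1 1

Derivation:
Roots: B
Mark B: refs=G B, marked=B
Mark G: refs=F, marked=B G
Mark F: refs=A, marked=B F G
Mark A: refs=null, marked=A B F G
Unmarked (collected): C D E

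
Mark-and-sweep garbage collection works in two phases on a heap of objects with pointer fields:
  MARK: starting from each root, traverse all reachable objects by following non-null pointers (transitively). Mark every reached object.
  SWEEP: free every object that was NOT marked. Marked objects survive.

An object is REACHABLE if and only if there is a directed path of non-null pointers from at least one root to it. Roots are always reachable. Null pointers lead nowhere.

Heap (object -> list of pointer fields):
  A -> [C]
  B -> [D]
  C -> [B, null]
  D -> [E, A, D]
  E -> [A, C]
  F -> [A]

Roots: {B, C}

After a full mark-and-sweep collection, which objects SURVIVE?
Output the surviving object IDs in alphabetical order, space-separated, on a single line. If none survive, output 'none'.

Roots: B C
Mark B: refs=D, marked=B
Mark C: refs=B null, marked=B C
Mark D: refs=E A D, marked=B C D
Mark E: refs=A C, marked=B C D E
Mark A: refs=C, marked=A B C D E
Unmarked (collected): F

Answer: A B C D E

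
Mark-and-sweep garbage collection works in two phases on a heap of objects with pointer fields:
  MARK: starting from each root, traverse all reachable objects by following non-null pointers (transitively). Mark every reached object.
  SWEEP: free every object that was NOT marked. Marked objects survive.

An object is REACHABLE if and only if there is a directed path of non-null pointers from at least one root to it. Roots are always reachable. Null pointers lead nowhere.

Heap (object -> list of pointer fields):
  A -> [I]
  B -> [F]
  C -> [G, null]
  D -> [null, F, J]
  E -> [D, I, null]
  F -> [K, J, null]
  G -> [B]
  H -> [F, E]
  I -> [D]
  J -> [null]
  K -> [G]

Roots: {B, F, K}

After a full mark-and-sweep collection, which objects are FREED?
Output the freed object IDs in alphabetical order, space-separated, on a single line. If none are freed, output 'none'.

Answer: A C D E H I

Derivation:
Roots: B F K
Mark B: refs=F, marked=B
Mark F: refs=K J null, marked=B F
Mark K: refs=G, marked=B F K
Mark J: refs=null, marked=B F J K
Mark G: refs=B, marked=B F G J K
Unmarked (collected): A C D E H I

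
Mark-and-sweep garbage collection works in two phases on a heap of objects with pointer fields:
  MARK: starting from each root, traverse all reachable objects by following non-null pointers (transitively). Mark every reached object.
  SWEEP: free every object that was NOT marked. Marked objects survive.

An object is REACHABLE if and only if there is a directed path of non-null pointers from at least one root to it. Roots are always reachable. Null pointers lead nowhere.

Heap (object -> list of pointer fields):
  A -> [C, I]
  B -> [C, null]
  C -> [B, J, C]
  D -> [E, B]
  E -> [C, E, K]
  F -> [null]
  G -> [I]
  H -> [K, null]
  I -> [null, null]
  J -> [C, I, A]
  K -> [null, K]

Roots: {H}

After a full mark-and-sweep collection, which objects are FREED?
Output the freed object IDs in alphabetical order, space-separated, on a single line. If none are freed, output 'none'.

Roots: H
Mark H: refs=K null, marked=H
Mark K: refs=null K, marked=H K
Unmarked (collected): A B C D E F G I J

Answer: A B C D E F G I J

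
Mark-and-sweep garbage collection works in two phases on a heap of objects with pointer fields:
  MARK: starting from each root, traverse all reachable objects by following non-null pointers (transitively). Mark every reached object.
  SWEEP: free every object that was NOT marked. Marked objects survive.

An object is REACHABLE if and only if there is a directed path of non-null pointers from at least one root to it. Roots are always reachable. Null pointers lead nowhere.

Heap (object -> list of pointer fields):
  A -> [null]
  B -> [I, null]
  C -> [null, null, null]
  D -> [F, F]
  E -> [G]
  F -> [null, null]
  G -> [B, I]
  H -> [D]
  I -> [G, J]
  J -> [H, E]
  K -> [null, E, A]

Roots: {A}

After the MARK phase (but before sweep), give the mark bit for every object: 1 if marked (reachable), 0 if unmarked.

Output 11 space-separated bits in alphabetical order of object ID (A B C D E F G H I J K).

Answer: 1 0 0 0 0 0 0 0 0 0 0

Derivation:
Roots: A
Mark A: refs=null, marked=A
Unmarked (collected): B C D E F G H I J K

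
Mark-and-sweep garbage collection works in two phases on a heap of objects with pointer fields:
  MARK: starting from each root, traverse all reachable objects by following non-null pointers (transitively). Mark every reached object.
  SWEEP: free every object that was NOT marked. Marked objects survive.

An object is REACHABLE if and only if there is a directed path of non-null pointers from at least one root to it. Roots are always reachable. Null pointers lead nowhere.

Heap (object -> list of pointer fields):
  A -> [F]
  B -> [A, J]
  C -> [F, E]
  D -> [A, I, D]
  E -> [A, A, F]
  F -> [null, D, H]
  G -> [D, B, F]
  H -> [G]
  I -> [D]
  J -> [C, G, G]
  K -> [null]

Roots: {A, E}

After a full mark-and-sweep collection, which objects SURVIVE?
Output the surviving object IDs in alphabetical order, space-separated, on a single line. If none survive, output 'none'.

Answer: A B C D E F G H I J

Derivation:
Roots: A E
Mark A: refs=F, marked=A
Mark E: refs=A A F, marked=A E
Mark F: refs=null D H, marked=A E F
Mark D: refs=A I D, marked=A D E F
Mark H: refs=G, marked=A D E F H
Mark I: refs=D, marked=A D E F H I
Mark G: refs=D B F, marked=A D E F G H I
Mark B: refs=A J, marked=A B D E F G H I
Mark J: refs=C G G, marked=A B D E F G H I J
Mark C: refs=F E, marked=A B C D E F G H I J
Unmarked (collected): K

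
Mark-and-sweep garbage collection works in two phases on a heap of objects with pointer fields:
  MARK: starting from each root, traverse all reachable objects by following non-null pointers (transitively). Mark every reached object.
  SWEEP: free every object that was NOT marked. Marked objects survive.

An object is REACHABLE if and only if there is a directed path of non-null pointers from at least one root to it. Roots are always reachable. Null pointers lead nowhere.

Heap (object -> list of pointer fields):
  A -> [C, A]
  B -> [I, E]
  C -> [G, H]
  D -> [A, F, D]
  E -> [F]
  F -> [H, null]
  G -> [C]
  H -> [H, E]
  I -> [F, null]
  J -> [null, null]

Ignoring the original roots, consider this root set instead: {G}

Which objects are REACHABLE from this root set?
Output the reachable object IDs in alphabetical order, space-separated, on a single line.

Roots: G
Mark G: refs=C, marked=G
Mark C: refs=G H, marked=C G
Mark H: refs=H E, marked=C G H
Mark E: refs=F, marked=C E G H
Mark F: refs=H null, marked=C E F G H
Unmarked (collected): A B D I J

Answer: C E F G H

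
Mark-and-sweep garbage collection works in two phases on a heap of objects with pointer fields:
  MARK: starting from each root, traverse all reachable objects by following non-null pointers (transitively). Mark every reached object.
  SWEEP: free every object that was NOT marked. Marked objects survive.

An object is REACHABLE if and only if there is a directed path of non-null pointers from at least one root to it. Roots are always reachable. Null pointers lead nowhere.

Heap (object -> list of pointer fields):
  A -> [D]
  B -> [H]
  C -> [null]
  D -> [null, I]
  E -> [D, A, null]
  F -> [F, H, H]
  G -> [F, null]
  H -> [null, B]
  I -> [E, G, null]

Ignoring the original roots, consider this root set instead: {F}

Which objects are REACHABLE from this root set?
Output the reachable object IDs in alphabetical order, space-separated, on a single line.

Roots: F
Mark F: refs=F H H, marked=F
Mark H: refs=null B, marked=F H
Mark B: refs=H, marked=B F H
Unmarked (collected): A C D E G I

Answer: B F H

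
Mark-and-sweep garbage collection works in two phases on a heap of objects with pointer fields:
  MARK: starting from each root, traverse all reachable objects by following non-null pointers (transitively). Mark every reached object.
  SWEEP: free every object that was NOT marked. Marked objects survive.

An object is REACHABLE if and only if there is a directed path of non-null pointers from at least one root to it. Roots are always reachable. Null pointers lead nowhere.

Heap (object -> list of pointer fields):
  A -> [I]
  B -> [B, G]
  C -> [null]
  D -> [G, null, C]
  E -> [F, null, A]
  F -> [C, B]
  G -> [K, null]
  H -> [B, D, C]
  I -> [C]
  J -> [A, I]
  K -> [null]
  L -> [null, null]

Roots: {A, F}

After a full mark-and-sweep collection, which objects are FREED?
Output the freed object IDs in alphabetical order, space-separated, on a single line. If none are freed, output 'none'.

Answer: D E H J L

Derivation:
Roots: A F
Mark A: refs=I, marked=A
Mark F: refs=C B, marked=A F
Mark I: refs=C, marked=A F I
Mark C: refs=null, marked=A C F I
Mark B: refs=B G, marked=A B C F I
Mark G: refs=K null, marked=A B C F G I
Mark K: refs=null, marked=A B C F G I K
Unmarked (collected): D E H J L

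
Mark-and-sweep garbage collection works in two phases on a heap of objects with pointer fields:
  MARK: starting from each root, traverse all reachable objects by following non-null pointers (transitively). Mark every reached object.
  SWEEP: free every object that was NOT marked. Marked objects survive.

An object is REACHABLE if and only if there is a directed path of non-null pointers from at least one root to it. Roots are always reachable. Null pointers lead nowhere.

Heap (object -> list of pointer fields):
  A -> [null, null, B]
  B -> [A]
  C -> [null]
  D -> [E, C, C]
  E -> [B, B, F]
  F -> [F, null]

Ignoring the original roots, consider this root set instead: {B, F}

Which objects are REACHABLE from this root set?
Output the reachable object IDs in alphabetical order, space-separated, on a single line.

Roots: B F
Mark B: refs=A, marked=B
Mark F: refs=F null, marked=B F
Mark A: refs=null null B, marked=A B F
Unmarked (collected): C D E

Answer: A B F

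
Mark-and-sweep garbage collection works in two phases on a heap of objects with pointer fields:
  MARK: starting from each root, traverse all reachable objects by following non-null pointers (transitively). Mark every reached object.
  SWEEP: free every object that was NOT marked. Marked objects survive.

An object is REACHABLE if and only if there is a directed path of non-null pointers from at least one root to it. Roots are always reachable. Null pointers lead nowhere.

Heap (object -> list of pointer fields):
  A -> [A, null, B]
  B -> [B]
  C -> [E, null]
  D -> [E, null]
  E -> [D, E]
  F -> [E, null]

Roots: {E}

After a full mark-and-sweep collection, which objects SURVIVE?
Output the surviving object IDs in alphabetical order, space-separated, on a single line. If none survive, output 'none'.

Roots: E
Mark E: refs=D E, marked=E
Mark D: refs=E null, marked=D E
Unmarked (collected): A B C F

Answer: D E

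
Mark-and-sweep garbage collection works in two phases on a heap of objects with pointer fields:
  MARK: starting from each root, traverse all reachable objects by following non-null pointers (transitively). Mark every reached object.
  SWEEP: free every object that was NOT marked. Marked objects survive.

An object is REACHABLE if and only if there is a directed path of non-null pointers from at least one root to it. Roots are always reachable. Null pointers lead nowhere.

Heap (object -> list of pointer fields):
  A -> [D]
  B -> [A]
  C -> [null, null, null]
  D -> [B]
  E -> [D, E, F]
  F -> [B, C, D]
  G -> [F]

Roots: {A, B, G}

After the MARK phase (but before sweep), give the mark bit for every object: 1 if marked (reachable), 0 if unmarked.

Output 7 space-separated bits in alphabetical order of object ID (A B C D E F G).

Roots: A B G
Mark A: refs=D, marked=A
Mark B: refs=A, marked=A B
Mark G: refs=F, marked=A B G
Mark D: refs=B, marked=A B D G
Mark F: refs=B C D, marked=A B D F G
Mark C: refs=null null null, marked=A B C D F G
Unmarked (collected): E

Answer: 1 1 1 1 0 1 1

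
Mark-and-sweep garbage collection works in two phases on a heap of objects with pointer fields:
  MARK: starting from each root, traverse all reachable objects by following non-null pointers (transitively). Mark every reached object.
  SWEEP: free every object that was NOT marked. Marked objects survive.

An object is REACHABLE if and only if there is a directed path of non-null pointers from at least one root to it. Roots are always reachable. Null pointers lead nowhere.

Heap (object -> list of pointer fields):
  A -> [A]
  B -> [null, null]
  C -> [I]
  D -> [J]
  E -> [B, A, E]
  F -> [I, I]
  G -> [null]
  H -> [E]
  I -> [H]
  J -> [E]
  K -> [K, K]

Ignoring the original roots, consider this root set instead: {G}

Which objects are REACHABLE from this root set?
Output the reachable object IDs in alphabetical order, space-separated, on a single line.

Answer: G

Derivation:
Roots: G
Mark G: refs=null, marked=G
Unmarked (collected): A B C D E F H I J K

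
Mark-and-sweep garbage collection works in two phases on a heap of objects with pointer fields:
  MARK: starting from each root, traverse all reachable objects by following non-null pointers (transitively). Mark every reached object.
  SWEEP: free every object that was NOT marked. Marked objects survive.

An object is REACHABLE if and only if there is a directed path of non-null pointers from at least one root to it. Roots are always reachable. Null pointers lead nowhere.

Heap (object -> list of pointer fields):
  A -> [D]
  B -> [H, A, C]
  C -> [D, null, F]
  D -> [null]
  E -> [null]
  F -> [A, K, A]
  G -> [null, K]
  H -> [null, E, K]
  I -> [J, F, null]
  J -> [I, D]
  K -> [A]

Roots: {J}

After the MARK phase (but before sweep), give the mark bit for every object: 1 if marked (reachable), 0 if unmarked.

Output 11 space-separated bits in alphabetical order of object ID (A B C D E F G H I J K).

Roots: J
Mark J: refs=I D, marked=J
Mark I: refs=J F null, marked=I J
Mark D: refs=null, marked=D I J
Mark F: refs=A K A, marked=D F I J
Mark A: refs=D, marked=A D F I J
Mark K: refs=A, marked=A D F I J K
Unmarked (collected): B C E G H

Answer: 1 0 0 1 0 1 0 0 1 1 1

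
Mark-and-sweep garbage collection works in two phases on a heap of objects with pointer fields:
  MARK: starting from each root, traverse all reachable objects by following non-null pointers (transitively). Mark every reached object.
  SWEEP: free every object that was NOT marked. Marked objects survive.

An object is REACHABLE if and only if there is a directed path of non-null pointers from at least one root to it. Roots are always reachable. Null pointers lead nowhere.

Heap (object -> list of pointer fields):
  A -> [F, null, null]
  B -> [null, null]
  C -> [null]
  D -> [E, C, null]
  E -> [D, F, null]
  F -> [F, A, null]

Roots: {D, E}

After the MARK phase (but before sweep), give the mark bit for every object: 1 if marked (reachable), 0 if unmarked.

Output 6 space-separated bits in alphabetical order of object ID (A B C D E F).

Answer: 1 0 1 1 1 1

Derivation:
Roots: D E
Mark D: refs=E C null, marked=D
Mark E: refs=D F null, marked=D E
Mark C: refs=null, marked=C D E
Mark F: refs=F A null, marked=C D E F
Mark A: refs=F null null, marked=A C D E F
Unmarked (collected): B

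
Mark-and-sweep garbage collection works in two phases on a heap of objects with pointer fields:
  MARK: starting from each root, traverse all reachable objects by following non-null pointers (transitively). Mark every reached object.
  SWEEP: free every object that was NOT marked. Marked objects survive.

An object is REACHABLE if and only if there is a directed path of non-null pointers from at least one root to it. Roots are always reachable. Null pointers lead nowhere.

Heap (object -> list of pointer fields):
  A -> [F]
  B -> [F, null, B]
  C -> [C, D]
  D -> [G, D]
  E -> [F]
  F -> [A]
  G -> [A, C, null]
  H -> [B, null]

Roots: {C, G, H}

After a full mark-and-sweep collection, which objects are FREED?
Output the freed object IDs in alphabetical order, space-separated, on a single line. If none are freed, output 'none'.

Roots: C G H
Mark C: refs=C D, marked=C
Mark G: refs=A C null, marked=C G
Mark H: refs=B null, marked=C G H
Mark D: refs=G D, marked=C D G H
Mark A: refs=F, marked=A C D G H
Mark B: refs=F null B, marked=A B C D G H
Mark F: refs=A, marked=A B C D F G H
Unmarked (collected): E

Answer: E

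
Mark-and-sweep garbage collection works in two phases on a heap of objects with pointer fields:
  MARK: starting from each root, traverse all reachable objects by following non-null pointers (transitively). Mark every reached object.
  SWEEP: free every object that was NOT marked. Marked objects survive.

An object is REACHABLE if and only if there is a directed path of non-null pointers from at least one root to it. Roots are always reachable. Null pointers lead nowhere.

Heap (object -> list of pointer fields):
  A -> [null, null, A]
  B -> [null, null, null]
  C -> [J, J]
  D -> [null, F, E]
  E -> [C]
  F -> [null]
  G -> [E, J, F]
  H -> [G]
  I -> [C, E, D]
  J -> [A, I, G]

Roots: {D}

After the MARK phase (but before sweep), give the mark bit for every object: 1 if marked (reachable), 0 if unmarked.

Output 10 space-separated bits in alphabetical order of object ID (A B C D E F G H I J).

Answer: 1 0 1 1 1 1 1 0 1 1

Derivation:
Roots: D
Mark D: refs=null F E, marked=D
Mark F: refs=null, marked=D F
Mark E: refs=C, marked=D E F
Mark C: refs=J J, marked=C D E F
Mark J: refs=A I G, marked=C D E F J
Mark A: refs=null null A, marked=A C D E F J
Mark I: refs=C E D, marked=A C D E F I J
Mark G: refs=E J F, marked=A C D E F G I J
Unmarked (collected): B H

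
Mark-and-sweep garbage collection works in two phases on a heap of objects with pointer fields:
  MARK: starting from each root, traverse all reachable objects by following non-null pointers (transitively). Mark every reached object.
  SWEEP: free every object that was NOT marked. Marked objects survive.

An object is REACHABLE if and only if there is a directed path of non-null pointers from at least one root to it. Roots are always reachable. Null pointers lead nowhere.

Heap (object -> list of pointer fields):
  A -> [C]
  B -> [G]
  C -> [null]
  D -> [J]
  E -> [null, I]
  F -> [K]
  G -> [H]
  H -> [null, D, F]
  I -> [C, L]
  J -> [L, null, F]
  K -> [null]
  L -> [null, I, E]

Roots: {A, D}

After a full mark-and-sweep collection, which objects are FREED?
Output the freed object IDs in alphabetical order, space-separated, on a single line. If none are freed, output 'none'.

Answer: B G H

Derivation:
Roots: A D
Mark A: refs=C, marked=A
Mark D: refs=J, marked=A D
Mark C: refs=null, marked=A C D
Mark J: refs=L null F, marked=A C D J
Mark L: refs=null I E, marked=A C D J L
Mark F: refs=K, marked=A C D F J L
Mark I: refs=C L, marked=A C D F I J L
Mark E: refs=null I, marked=A C D E F I J L
Mark K: refs=null, marked=A C D E F I J K L
Unmarked (collected): B G H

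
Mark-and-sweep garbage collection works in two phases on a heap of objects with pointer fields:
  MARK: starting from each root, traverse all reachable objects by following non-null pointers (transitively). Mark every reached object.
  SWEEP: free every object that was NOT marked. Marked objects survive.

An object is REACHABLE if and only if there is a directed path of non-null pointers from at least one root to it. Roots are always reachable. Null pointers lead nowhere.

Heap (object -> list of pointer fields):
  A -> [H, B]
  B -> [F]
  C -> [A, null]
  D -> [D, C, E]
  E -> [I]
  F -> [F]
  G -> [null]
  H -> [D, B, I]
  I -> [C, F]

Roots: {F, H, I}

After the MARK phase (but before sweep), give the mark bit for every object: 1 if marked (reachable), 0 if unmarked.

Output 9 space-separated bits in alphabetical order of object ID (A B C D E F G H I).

Answer: 1 1 1 1 1 1 0 1 1

Derivation:
Roots: F H I
Mark F: refs=F, marked=F
Mark H: refs=D B I, marked=F H
Mark I: refs=C F, marked=F H I
Mark D: refs=D C E, marked=D F H I
Mark B: refs=F, marked=B D F H I
Mark C: refs=A null, marked=B C D F H I
Mark E: refs=I, marked=B C D E F H I
Mark A: refs=H B, marked=A B C D E F H I
Unmarked (collected): G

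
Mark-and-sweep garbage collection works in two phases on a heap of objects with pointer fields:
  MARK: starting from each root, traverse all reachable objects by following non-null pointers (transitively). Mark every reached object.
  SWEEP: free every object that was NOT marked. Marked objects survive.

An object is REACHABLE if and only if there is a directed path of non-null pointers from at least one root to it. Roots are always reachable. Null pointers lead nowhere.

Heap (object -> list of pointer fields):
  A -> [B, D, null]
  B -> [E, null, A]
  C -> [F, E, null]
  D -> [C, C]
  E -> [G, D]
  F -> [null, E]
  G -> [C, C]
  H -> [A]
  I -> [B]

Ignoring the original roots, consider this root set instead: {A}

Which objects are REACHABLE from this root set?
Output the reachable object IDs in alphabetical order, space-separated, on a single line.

Answer: A B C D E F G

Derivation:
Roots: A
Mark A: refs=B D null, marked=A
Mark B: refs=E null A, marked=A B
Mark D: refs=C C, marked=A B D
Mark E: refs=G D, marked=A B D E
Mark C: refs=F E null, marked=A B C D E
Mark G: refs=C C, marked=A B C D E G
Mark F: refs=null E, marked=A B C D E F G
Unmarked (collected): H I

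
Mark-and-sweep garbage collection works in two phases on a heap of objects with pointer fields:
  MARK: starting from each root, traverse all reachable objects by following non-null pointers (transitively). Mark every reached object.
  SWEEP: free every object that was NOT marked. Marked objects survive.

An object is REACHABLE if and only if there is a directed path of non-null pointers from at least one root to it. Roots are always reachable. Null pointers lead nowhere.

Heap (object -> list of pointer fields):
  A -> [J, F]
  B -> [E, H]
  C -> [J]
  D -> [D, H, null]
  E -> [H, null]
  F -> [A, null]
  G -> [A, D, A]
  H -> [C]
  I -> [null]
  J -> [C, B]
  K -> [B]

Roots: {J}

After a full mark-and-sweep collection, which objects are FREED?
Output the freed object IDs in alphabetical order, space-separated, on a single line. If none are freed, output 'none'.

Roots: J
Mark J: refs=C B, marked=J
Mark C: refs=J, marked=C J
Mark B: refs=E H, marked=B C J
Mark E: refs=H null, marked=B C E J
Mark H: refs=C, marked=B C E H J
Unmarked (collected): A D F G I K

Answer: A D F G I K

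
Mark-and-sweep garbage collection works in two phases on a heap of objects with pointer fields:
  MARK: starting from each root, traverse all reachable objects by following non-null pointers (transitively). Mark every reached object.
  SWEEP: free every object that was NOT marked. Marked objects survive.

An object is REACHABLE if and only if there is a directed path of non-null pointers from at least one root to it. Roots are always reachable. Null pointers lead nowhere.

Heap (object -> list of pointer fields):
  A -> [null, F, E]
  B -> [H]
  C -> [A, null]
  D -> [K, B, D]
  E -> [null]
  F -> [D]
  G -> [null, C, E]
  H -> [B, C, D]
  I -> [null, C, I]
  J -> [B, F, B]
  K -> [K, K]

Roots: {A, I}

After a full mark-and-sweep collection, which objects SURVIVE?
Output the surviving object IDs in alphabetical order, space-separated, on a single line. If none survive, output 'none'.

Roots: A I
Mark A: refs=null F E, marked=A
Mark I: refs=null C I, marked=A I
Mark F: refs=D, marked=A F I
Mark E: refs=null, marked=A E F I
Mark C: refs=A null, marked=A C E F I
Mark D: refs=K B D, marked=A C D E F I
Mark K: refs=K K, marked=A C D E F I K
Mark B: refs=H, marked=A B C D E F I K
Mark H: refs=B C D, marked=A B C D E F H I K
Unmarked (collected): G J

Answer: A B C D E F H I K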